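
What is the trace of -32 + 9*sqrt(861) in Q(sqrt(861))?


Tr(a + b*sqrt(d)) = (a + b*sqrt(d)) + (a - b*sqrt(d)) = 2a
= 2 * (-32)
= -64

-64


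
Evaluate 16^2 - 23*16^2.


x^2 - d*y^2
= 16^2 - 23*16^2
= 256 - 5888
= -5632

-5632


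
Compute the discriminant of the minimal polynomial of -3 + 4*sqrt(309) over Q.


The element -3 + 4*sqrt(309) has minimal polynomial:
x^2 + 6*x - 4935
Discriminant = (6)^2 - 4*(-4935)
= 36 + 19740
= 19776

19776


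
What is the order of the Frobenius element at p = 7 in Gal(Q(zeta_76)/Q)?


The Frobenius at p in Gal(Q(zeta_n)/Q) = (Z/nZ)* is the class of p, so its order is ord_76(7), the smallest k >= 1 with 7^k = 1 mod 76.
n = 76 = 2^2 * 19, phi(76) = 36; the order divides phi(n).
Divisors of 36: 1, 2, 3, 4, 6, 9, 12, 18, 36
Repeated squaring mod 76: 7^1 = 7, 7^2 = 49, 7^4 = 45, 7^8 = 49, 7^16 = 45, 7^32 = 49
Test divisors in increasing order:
  k=1: 7^1 = 7 mod 76
  k=2: 7^2 = 49 mod 76
  k=3: 7^3 = 49 * 7 = 39 mod 76
  k=4: 7^4 = 45 mod 76
  k=6: 7^6 = 45 * 49 = 1 mod 76  <- first divisor giving 1
Order = 6

6


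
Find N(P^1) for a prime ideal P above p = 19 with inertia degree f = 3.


N(P^a) = p^(a*f)
= 19^(1*3)
= 19^3
= 6859

6859


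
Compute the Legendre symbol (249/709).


p = 709 is prime, so compute (249/709) with the reciprocity algorithm (Jacobi-symbol steps: pull out 2s via (2/n), flip via reciprocity, reduce):
  reciprocity: (249/709) -> +(709/249)
  reduce: (211/249)
  reciprocity: (211/249) -> +(249/211)
  reduce: (38/211)
  pull out 2: (2/211) = -1  (since 211 mod 8 = 3)
  reciprocity: (19/211) -> -(211/19)
  reduce: (2/19)
  pull out 2: (2/19) = -1  (since 19 mod 8 = 3)
  (1/19) = 1
Product of signs = -1
(249/709) = -1

-1


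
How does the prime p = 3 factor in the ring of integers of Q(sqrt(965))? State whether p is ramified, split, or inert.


K = Q(sqrt(965)). Since d mod 4 = 1, disc(K) = 965.
Check p | disc: 965 mod 3 = 2.
p does not divide disc. Compute Legendre symbol (d/p):
2^((3-1)/2) mod 3 = -1
(d/p) = -1, so p is inert: (p) stays prime with e=1, f=2, g=1.
Therefore p is inert.

inert


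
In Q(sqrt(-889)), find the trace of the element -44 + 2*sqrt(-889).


Tr(a + b*sqrt(d)) = (a + b*sqrt(d)) + (a - b*sqrt(d)) = 2a
= 2 * (-44)
= -88

-88


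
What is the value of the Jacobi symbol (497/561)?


Compute (497/561) via quadratic reciprocity:
  reciprocity: (497/561) -> +(561/497)
  reduce: (64/497)
  pull out 2: (2/497) = +1  (since 497 mod 8 = 1)
  pull out 2: (2/497) = +1  (since 497 mod 8 = 1)
  pull out 2: (2/497) = +1  (since 497 mod 8 = 1)
  pull out 2: (2/497) = +1  (since 497 mod 8 = 1)
  pull out 2: (2/497) = +1  (since 497 mod 8 = 1)
  pull out 2: (2/497) = +1  (since 497 mod 8 = 1)
  (1/497) = 1
Product of signs = 1

1


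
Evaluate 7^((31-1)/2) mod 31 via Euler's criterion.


p = 31 is prime and the exponent is (p-1)/2 = 15, so by Euler's criterion 7^15 = (7/31) = +1 or -1 mod 31.
Compute by square-and-multiply:
  15 = 8 + 4 + 2 + 1 (binary 1111)
  Repeated squaring mod 31: 7^1 = 7, 7^2 = 18, 7^4 = 14, 7^8 = 10
  7^15 = 7^8 * 7^4 * 7^2 * 7^1 = 10 * 14 * 18 * 7 mod 31
    10 * 14 = 140 = 16 mod 31
    16 * 18 = 288 = 9 mod 31
    9 * 7 = 63 = 1 mod 31
  7^15 = 1 mod 31
Result 1: 7 is a quadratic residue mod 31.
7^15 mod 31 = 1

1


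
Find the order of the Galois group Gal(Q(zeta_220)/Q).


|Gal(Q(zeta_220)/Q)| = phi(220)
= 80

80


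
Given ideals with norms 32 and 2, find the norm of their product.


N(IJ) = N(I) * N(J)
= 32 * 2
= 64

64


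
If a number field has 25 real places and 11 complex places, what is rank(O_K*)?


By Dirichlet's unit theorem:
rank = r1 + r2 - 1
= 25 + 11 - 1
= 35

35


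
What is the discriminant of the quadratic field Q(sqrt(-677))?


For K = Q(sqrt(d)) with d squarefree: disc(K) = d if d = 1 mod 4, and disc(K) = 4d if d = 2 or 3 mod 4.
Here d = -677, and d mod 4 = 3.
d = 3 mod 4, not 1 (O_K = Z[sqrt(d)]), so disc(K) = 4d = 4 * (-677) = -2708

-2708


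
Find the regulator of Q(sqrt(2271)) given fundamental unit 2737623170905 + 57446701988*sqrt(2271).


epsilon = 2737623170905 + 57446701988*sqrt(2271)
= 5.4752e+12
R = ln(5.4752e+12)
= 29.3313

29.3313


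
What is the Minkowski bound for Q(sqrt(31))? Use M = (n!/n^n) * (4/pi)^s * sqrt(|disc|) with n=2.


d = 31, d mod 4 = 3, so disc(K) = 4d = 124; |disc(K)| = 124
Real quadratic field, so n = 2, s = r2 = 0, r1 = 2
M = (n!/n^n) * (4/pi)^s * sqrt(|disc(K)|) = (2!/2^2) * (4/pi)^0 * sqrt(124)
= 0.5 * 1.000000 * 11.135529
= 5.5678

5.5678


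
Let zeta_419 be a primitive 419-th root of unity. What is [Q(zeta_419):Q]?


The degree equals Euler's totient phi(419).
419 = 419
phi(419) = 418

418


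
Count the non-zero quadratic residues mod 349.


For prime p, the number of non-zero quadratic residues is (p-1)/2.
= (349-1)/2
= 174

174


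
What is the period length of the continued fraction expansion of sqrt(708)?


Run the CF algorithm for sqrt(708).
a_0 = floor(sqrt(708)) = 26; set m_0=0, q_0=1.
Recurrence: m' = q*a - m,  q' = (d - m'^2)/q,  a' = floor((a_0 + m')/q').
  step 1: m=26, q=32, a=1
  step 2: m=6, q=21, a=1
  step 3: m=15, q=23, a=1
  step 4: m=8, q=28, a=1
  step 5: m=20, q=11, a=4
  step 6: m=24, q=12, a=4
  step 7: m=24, q=11, a=4
  step 8: m=20, q=28, a=1
  step 9: m=8, q=23, a=1
  step 10: m=15, q=21, a=1
  step 11: m=6, q=32, a=1
  step 12: m=26, q=1, a=52
a_12 = 2*a_0 = 52, so the period closes here.
sqrt(708) = [26; 1, 1, 1, 1, 4, 4, 4, 1, 1, 1, 1, 52]
Period length = 12

12


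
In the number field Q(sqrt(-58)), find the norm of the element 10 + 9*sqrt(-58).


N(a + b*sqrt(d)) = a^2 - d*b^2
= (10)^2 - (-58)*(9)^2
= 100 + 4698
= 4798

4798


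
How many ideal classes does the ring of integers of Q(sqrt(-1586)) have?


K = Q(sqrt(-1586)). d mod 4 = 2, so D = disc(K) = 4d = -6344
h(K) equals the number of primitive reduced positive-definite forms (a, b, c) = a*x^2 + b*x*y + c*y^2 with b^2 - 4ac = D,
where reduced means |b| <= a <= c, with b >= 0 whenever |b| = a or a = c, and primitive means gcd(a, b, c) = 1.
Reduced forces 3a^2 <= |D| = 6344, so 1 <= a <= 45; b must have the parity of D, and c = (b^2 - D)/(4a) must be an integer >= a.
Enumerate a = 1..45, b in [-a, a]:
  a=1: (1, 0, 1586)  [1]
  a=2: (2, 0, 793)  [1]
  a=3: (3, -2, 529), (3, 2, 529)  [2]
  a=4: none
  a=5: (5, -4, 318), (5, 4, 318)  [2]
  a=6: (6, -4, 265), (6, 4, 265)  [2]
  a=7..8: none
  a=9: (9, -8, 178), (9, 8, 178)  [2]
  a=10: (10, -4, 159), (10, 4, 159)  [2]
  a=11: (11, -6, 145), (11, 6, 145)  [2]
  a=12: none
  a=13: (13, 0, 122)  [1]
  a=14: none
  a=15: (15, -14, 109), (15, -4, 106), (15, 4, 106), (15, 14, 109)  [4]
  a=16..17: none
  a=18: (18, -8, 89), (18, 8, 89)  [2]
  a=19..21: none
  a=22: (22, -16, 75), (22, 16, 75)  [2]
  a=23: (23, -2, 69), (23, 2, 69)  [2]
  a=24: none
  a=25: (25, -16, 66), (25, 16, 66)  [2]
  a=26: (26, 0, 61)  [1]
  a=27: (27, -26, 65), (27, 26, 65)  [2]
  a=28: none
  a=29: (29, -6, 55), (29, 6, 55)  [2]
  a=30: (30, -16, 55), (30, -4, 53), (30, 4, 53), (30, 16, 55)  [4]
  a=31..32: none
  a=33: (33, -28, 54), (33, -16, 50), (33, 16, 50), (33, 28, 54)  [4]
  a=34..38: none
  a=39: (39, -26, 45), (39, 26, 45)  [2]
  a=40..44: none
  a=45: (45, -44, 46), (45, 44, 46)  [2]
Total reduced forms: 1 + 1 + 2 + 2 + 2 + 2 + 2 + 2 + 1 + 4 + 2 + 2 + 2 + 2 + 1 + 2 + 2 + 4 + 4 + 2 + 2 = 44
h = 44

44


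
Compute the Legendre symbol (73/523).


p = 523 is prime, so compute (73/523) with the reciprocity algorithm (Jacobi-symbol steps: pull out 2s via (2/n), flip via reciprocity, reduce):
  reciprocity: (73/523) -> +(523/73)
  reduce: (12/73)
  pull out 2: (2/73) = +1  (since 73 mod 8 = 1)
  pull out 2: (2/73) = +1  (since 73 mod 8 = 1)
  reciprocity: (3/73) -> +(73/3)
  reduce: (1/3)
  (1/3) = 1
Product of signs = 1
(73/523) = 1

1


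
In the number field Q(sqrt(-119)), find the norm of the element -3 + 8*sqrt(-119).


N(a + b*sqrt(d)) = a^2 - d*b^2
= (-3)^2 - (-119)*(8)^2
= 9 + 7616
= 7625

7625


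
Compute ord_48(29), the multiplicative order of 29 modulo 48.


We want ord_48(29), the smallest k >= 1 with 29^k = 1 mod 48.
n = 48 = 2^4 * 3, phi(48) = 16; the order divides phi(n).
Divisors of 16: 1, 2, 4, 8, 16
Repeated squaring mod 48: 29^1 = 29, 29^2 = 25, 29^4 = 1, 29^8 = 1, 29^16 = 1
Test divisors in increasing order:
  k=1: 29^1 = 29 mod 48
  k=2: 29^2 = 25 mod 48
  k=4: 29^4 = 1 mod 48  <- first divisor giving 1
Order = 4

4


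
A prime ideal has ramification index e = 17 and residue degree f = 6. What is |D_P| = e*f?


|D_P| = e * f
= 17 * 6
= 102

102


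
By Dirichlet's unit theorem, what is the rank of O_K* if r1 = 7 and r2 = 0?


By Dirichlet's unit theorem:
rank = r1 + r2 - 1
= 7 + 0 - 1
= 6

6


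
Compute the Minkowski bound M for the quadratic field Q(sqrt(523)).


d = 523, d mod 4 = 3, so disc(K) = 4d = 2092; |disc(K)| = 2092
Real quadratic field, so n = 2, s = r2 = 0, r1 = 2
M = (n!/n^n) * (4/pi)^s * sqrt(|disc(K)|) = (2!/2^2) * (4/pi)^0 * sqrt(2092)
= 0.5 * 1.000000 * 45.738387
= 22.8692

22.8692


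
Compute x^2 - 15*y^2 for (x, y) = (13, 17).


x^2 - d*y^2
= 13^2 - 15*17^2
= 169 - 4335
= -4166

-4166


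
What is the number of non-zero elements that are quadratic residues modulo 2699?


For prime p, the number of non-zero quadratic residues is (p-1)/2.
= (2699-1)/2
= 1349

1349


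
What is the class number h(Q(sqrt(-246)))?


K = Q(sqrt(-246)). d mod 4 = 2, so D = disc(K) = 4d = -984
h(K) equals the number of primitive reduced positive-definite forms (a, b, c) = a*x^2 + b*x*y + c*y^2 with b^2 - 4ac = D,
where reduced means |b| <= a <= c, with b >= 0 whenever |b| = a or a = c, and primitive means gcd(a, b, c) = 1.
Reduced forces 3a^2 <= |D| = 984, so 1 <= a <= 18; b must have the parity of D, and c = (b^2 - D)/(4a) must be an integer >= a.
Enumerate a = 1..18, b in [-a, a]:
  a=1: (1, 0, 246)  [1]
  a=2: (2, 0, 123)  [1]
  a=3: (3, 0, 82)  [1]
  a=4: none
  a=5: (5, -4, 50), (5, 4, 50)  [2]
  a=6: (6, 0, 41)  [1]
  a=7..9: none
  a=10: (10, -4, 25), (10, 4, 25)  [2]
  a=11..12: none
  a=13: (13, -2, 19), (13, 2, 19)  [2]
  a=14: none
  a=15: (15, -6, 17), (15, 6, 17)  [2]
  a=16..18: none
Total reduced forms: 1 + 1 + 1 + 2 + 1 + 2 + 2 + 2 = 12
h = 12

12


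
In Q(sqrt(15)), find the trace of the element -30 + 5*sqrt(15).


Tr(a + b*sqrt(d)) = (a + b*sqrt(d)) + (a - b*sqrt(d)) = 2a
= 2 * (-30)
= -60

-60


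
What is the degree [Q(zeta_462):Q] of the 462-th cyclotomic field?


The degree equals Euler's totient phi(462).
462 = 2 * 3 * 7 * 11
phi(462) = 120

120


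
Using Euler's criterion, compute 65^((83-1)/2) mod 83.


p = 83 is prime and the exponent is (p-1)/2 = 41, so by Euler's criterion 65^41 = (65/83) = +1 or -1 mod 83.
Compute by square-and-multiply:
  41 = 32 + 8 + 1 (binary 101001)
  Repeated squaring mod 83: 65^1 = 65, 65^2 = 75, 65^4 = 64, 65^8 = 29, 65^16 = 11, 65^32 = 38
  65^41 = 65^32 * 65^8 * 65^1 = 38 * 29 * 65 mod 83
    38 * 29 = 1102 = 23 mod 83
    23 * 65 = 1495 = 1 mod 83
  65^41 = 1 mod 83
Result 1: 65 is a quadratic residue mod 83.
65^41 mod 83 = 1

1


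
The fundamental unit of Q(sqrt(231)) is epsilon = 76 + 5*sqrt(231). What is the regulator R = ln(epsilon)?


epsilon = 76 + 5*sqrt(231)
= 151.9934
R = ln(151.9934)
= 5.0238

5.0238


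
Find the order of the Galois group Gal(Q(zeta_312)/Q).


|Gal(Q(zeta_312)/Q)| = phi(312)
= 96

96


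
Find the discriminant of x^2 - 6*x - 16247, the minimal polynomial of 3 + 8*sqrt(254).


The element 3 + 8*sqrt(254) has minimal polynomial:
x^2 - 6*x - 16247
Discriminant = (-6)^2 - 4*(-16247)
= 36 + 64988
= 65024

65024


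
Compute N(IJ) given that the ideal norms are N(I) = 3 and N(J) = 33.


N(IJ) = N(I) * N(J)
= 3 * 33
= 99

99


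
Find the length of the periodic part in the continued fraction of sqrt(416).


Run the CF algorithm for sqrt(416).
a_0 = floor(sqrt(416)) = 20; set m_0=0, q_0=1.
Recurrence: m' = q*a - m,  q' = (d - m'^2)/q,  a' = floor((a_0 + m')/q').
  step 1: m=20, q=16, a=2
  step 2: m=12, q=17, a=1
  step 3: m=5, q=23, a=1
  step 4: m=18, q=4, a=9
  step 5: m=18, q=23, a=1
  step 6: m=5, q=17, a=1
  step 7: m=12, q=16, a=2
  step 8: m=20, q=1, a=40
a_8 = 2*a_0 = 40, so the period closes here.
sqrt(416) = [20; 2, 1, 1, 9, 1, 1, 2, 40]
Period length = 8

8


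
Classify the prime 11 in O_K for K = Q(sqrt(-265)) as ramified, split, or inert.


K = Q(sqrt(-265)). Since d mod 4 = 3, disc(K) = -1060.
Check p | disc: -1060 mod 11 = 7.
p does not divide disc. Compute Legendre symbol (d/p):
10^((11-1)/2) mod 11 = -1
(d/p) = -1, so p is inert: (p) stays prime with e=1, f=2, g=1.
Therefore p is inert.

inert


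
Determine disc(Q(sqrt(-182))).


For K = Q(sqrt(d)) with d squarefree: disc(K) = d if d = 1 mod 4, and disc(K) = 4d if d = 2 or 3 mod 4.
Here d = -182, and d mod 4 = 2.
d = 2 mod 4, not 1 (O_K = Z[sqrt(d)]), so disc(K) = 4d = 4 * (-182) = -728

-728


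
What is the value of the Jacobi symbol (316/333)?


Compute (316/333) via quadratic reciprocity:
  pull out 2: (2/333) = -1  (since 333 mod 8 = 5)
  pull out 2: (2/333) = -1  (since 333 mod 8 = 5)
  reciprocity: (79/333) -> +(333/79)
  reduce: (17/79)
  reciprocity: (17/79) -> +(79/17)
  reduce: (11/17)
  reciprocity: (11/17) -> +(17/11)
  reduce: (6/11)
  pull out 2: (2/11) = -1  (since 11 mod 8 = 3)
  reciprocity: (3/11) -> -(11/3)
  reduce: (2/3)
  pull out 2: (2/3) = -1  (since 3 mod 8 = 3)
  (1/3) = 1
Product of signs = -1

-1


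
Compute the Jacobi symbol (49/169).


Compute (49/169) via quadratic reciprocity:
  reciprocity: (49/169) -> +(169/49)
  reduce: (22/49)
  pull out 2: (2/49) = +1  (since 49 mod 8 = 1)
  reciprocity: (11/49) -> +(49/11)
  reduce: (5/11)
  reciprocity: (5/11) -> +(11/5)
  reduce: (1/5)
  (1/5) = 1
Product of signs = 1

1


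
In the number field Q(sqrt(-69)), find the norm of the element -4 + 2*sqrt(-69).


N(a + b*sqrt(d)) = a^2 - d*b^2
= (-4)^2 - (-69)*(2)^2
= 16 + 276
= 292

292


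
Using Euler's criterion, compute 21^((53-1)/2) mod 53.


p = 53 is prime and the exponent is (p-1)/2 = 26, so by Euler's criterion 21^26 = (21/53) = +1 or -1 mod 53.
Compute by square-and-multiply:
  26 = 16 + 8 + 2 (binary 11010)
  Repeated squaring mod 53: 21^1 = 21, 21^2 = 17, 21^4 = 24, 21^8 = 46, 21^16 = 49
  21^26 = 21^16 * 21^8 * 21^2 = 49 * 46 * 17 mod 53
    49 * 46 = 2254 = 28 mod 53
    28 * 17 = 476 = 52 mod 53
  21^26 = 52 mod 53
Result 52 = p - 1 = -1 mod 53: 21 is a quadratic non-residue mod 53. As a residue in [0, p-1] the value is 52.
21^26 mod 53 = 52

52


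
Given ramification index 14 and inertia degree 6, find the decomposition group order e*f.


|D_P| = e * f
= 14 * 6
= 84

84


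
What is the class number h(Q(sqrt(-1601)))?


K = Q(sqrt(-1601)). d mod 4 = 3, so D = disc(K) = 4d = -6404
h(K) equals the number of primitive reduced positive-definite forms (a, b, c) = a*x^2 + b*x*y + c*y^2 with b^2 - 4ac = D,
where reduced means |b| <= a <= c, with b >= 0 whenever |b| = a or a = c, and primitive means gcd(a, b, c) = 1.
Reduced forces 3a^2 <= |D| = 6404, so 1 <= a <= 46; b must have the parity of D, and c = (b^2 - D)/(4a) must be an integer >= a.
Enumerate a = 1..46, b in [-a, a]:
  a=1: (1, 0, 1601)  [1]
  a=2: (2, 2, 801)  [1]
  a=3: (3, -2, 534), (3, 2, 534)  [2]
  a=4: none
  a=5: (5, -4, 321), (5, 4, 321)  [2]
  a=6: (6, -2, 267), (6, 2, 267)  [2]
  a=7: (7, -6, 230), (7, 6, 230)  [2]
  a=8: none
  a=9: (9, -2, 178), (9, 2, 178)  [2]
  a=10: (10, -6, 161), (10, 6, 161)  [2]
  a=11: (11, -8, 147), (11, 8, 147)  [2]
  a=12..13: none
  a=14: (14, -6, 115), (14, 6, 115)  [2]
  a=15: (15, -14, 110), (15, -4, 107), (15, 4, 107), (15, 14, 110)  [4]
  a=16..17: none
  a=18: (18, -2, 89), (18, 2, 89)  [2]
  a=19..20: none
  a=21: (21, -20, 81), (21, -8, 77), (21, 8, 77), (21, 20, 81)  [4]
  a=22: (22, -14, 75), (22, 14, 75)  [2]
  a=23: (23, -6, 70), (23, 6, 70)  [2]
  a=24: none
  a=25: (25, -14, 66), (25, 14, 66)  [2]
  a=26: none
  a=27: (27, -20, 63), (27, 20, 63)  [2]
  a=28: none
  a=29: (29, -18, 58), (29, 18, 58)  [2]
  a=30: (30, -26, 59), (30, -14, 55), (30, 14, 55), (30, 26, 59)  [4]
  a=31..32: none
  a=33: (33, -14, 50), (33, -8, 49), (33, 8, 49), (33, 14, 50)  [4]
  a=34: none
  a=35: (35, -34, 54), (35, -6, 46), (35, 6, 46), (35, 34, 54)  [4]
  a=36: none
  a=37: (37, -16, 45), (37, 16, 45)  [2]
  a=38..40: none
  a=41: (41, -22, 42), (41, 22, 42)  [2]
  a=42: (42, -34, 45), (42, 34, 45)  [2]
  a=43..46: none
Total reduced forms: 1 + 1 + 2 + 2 + 2 + 2 + 2 + 2 + 2 + 2 + 4 + 2 + 4 + 2 + 2 + 2 + 2 + 2 + 4 + 4 + 4 + 2 + 2 + 2 = 56
h = 56

56


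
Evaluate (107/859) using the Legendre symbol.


p = 859 is prime, so compute (107/859) with the reciprocity algorithm (Jacobi-symbol steps: pull out 2s via (2/n), flip via reciprocity, reduce):
  reciprocity: (107/859) -> -(859/107)
  reduce: (3/107)
  reciprocity: (3/107) -> -(107/3)
  reduce: (2/3)
  pull out 2: (2/3) = -1  (since 3 mod 8 = 3)
  (1/3) = 1
Product of signs = -1
(107/859) = -1

-1


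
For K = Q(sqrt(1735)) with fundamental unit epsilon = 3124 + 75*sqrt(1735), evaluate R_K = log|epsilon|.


epsilon = 3124 + 75*sqrt(1735)
= 6247.9998
R = ln(6247.9998)
= 8.7400

8.7400


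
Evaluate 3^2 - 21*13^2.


x^2 - d*y^2
= 3^2 - 21*13^2
= 9 - 3549
= -3540

-3540


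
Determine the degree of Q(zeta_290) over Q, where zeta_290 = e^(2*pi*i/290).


The degree equals Euler's totient phi(290).
290 = 2 * 5 * 29
phi(290) = 112

112


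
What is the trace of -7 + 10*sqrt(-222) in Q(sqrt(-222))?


Tr(a + b*sqrt(d)) = (a + b*sqrt(d)) + (a - b*sqrt(d)) = 2a
= 2 * (-7)
= -14

-14


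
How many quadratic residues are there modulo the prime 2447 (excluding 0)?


For prime p, the number of non-zero quadratic residues is (p-1)/2.
= (2447-1)/2
= 1223

1223


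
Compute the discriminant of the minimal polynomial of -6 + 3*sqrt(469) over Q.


The element -6 + 3*sqrt(469) has minimal polynomial:
x^2 + 12*x - 4185
Discriminant = (12)^2 - 4*(-4185)
= 144 + 16740
= 16884

16884


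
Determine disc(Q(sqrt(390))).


For K = Q(sqrt(d)) with d squarefree: disc(K) = d if d = 1 mod 4, and disc(K) = 4d if d = 2 or 3 mod 4.
Here d = 390, and d mod 4 = 2.
d = 2 mod 4, not 1 (O_K = Z[sqrt(d)]), so disc(K) = 4d = 4 * (390) = 1560

1560


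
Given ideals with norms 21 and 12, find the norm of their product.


N(IJ) = N(I) * N(J)
= 21 * 12
= 252

252


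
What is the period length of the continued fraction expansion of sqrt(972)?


Run the CF algorithm for sqrt(972).
a_0 = floor(sqrt(972)) = 31; set m_0=0, q_0=1.
Recurrence: m' = q*a - m,  q' = (d - m'^2)/q,  a' = floor((a_0 + m')/q').
  step 1: m=31, q=11, a=5
  step 2: m=24, q=36, a=1
  step 3: m=12, q=23, a=1
  step 4: m=11, q=37, a=1
  step 5: m=26, q=8, a=7
  step 6: m=30, q=9, a=6
  step 7: m=24, q=44, a=1
  step 8: m=20, q=13, a=3
  step 9: m=19, q=47, a=1
  step 10: m=28, q=4, a=14
  step 11: m=28, q=47, a=1
  step 12: m=19, q=13, a=3
  step 13: m=20, q=44, a=1
  step 14: m=24, q=9, a=6
  step 15: m=30, q=8, a=7
  step 16: m=26, q=37, a=1
  step 17: m=11, q=23, a=1
  step 18: m=12, q=36, a=1
  step 19: m=24, q=11, a=5
  step 20: m=31, q=1, a=62
a_20 = 2*a_0 = 62, so the period closes here.
sqrt(972) = [31; 5, 1, 1, 1, 7, 6, 1, 3, 1, 14, 1, 3, 1, 6, 7, 1, 1, 1, 5, 62]
Period length = 20

20


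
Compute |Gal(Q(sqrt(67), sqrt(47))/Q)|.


The 2 square roots of distinct primes are multiplicatively independent over Q,
so [K:Q] = 2^2 and Gal(K/Q) is isomorphic to (Z/2Z)^2.
|Gal| = 2^2 = 4

4


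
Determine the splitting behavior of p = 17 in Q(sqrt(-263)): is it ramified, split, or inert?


K = Q(sqrt(-263)). Since d mod 4 = 1, disc(K) = -263.
Check p | disc: -263 mod 17 = 9.
p does not divide disc. Compute Legendre symbol (d/p):
9^((17-1)/2) mod 17 = 1
(d/p) = 1, so p splits: (p) = P*P' with e=1, f=1, g=2.
Therefore p is split.

split


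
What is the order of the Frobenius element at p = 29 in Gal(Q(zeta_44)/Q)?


The Frobenius at p in Gal(Q(zeta_n)/Q) = (Z/nZ)* is the class of p, so its order is ord_44(29), the smallest k >= 1 with 29^k = 1 mod 44.
n = 44 = 2^2 * 11, phi(44) = 20; the order divides phi(n).
Divisors of 20: 1, 2, 4, 5, 10, 20
Repeated squaring mod 44: 29^1 = 29, 29^2 = 5, 29^4 = 25, 29^8 = 9, 29^16 = 37
Test divisors in increasing order:
  k=1: 29^1 = 29 mod 44
  k=2: 29^2 = 5 mod 44
  k=4: 29^4 = 25 mod 44
  k=5: 29^5 = 25 * 29 = 21 mod 44
  k=10: 29^10 = 9 * 5 = 1 mod 44  <- first divisor giving 1
Order = 10

10


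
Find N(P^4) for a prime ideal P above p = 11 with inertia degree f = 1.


N(P^a) = p^(a*f)
= 11^(4*1)
= 11^4
= 14641

14641


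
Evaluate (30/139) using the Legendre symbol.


p = 139 is prime, so compute (30/139) with the reciprocity algorithm (Jacobi-symbol steps: pull out 2s via (2/n), flip via reciprocity, reduce):
  pull out 2: (2/139) = -1  (since 139 mod 8 = 3)
  reciprocity: (15/139) -> -(139/15)
  reduce: (4/15)
  pull out 2: (2/15) = +1  (since 15 mod 8 = 7)
  pull out 2: (2/15) = +1  (since 15 mod 8 = 7)
  (1/15) = 1
Product of signs = 1
(30/139) = 1

1


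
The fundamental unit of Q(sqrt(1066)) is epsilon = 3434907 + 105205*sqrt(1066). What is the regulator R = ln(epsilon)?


epsilon = 3434907 + 105205*sqrt(1066)
= 6.8698e+06
R = ln(6.8698e+06)
= 15.7426

15.7426


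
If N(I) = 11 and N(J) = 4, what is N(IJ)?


N(IJ) = N(I) * N(J)
= 11 * 4
= 44

44


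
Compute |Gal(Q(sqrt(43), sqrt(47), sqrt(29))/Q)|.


The 3 square roots of distinct primes are multiplicatively independent over Q,
so [K:Q] = 2^3 and Gal(K/Q) is isomorphic to (Z/2Z)^3.
|Gal| = 2^3 = 8

8


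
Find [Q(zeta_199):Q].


The degree equals Euler's totient phi(199).
199 = 199
phi(199) = 198

198


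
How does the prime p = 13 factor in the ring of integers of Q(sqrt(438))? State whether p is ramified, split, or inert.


K = Q(sqrt(438)). Since d mod 4 = 2, disc(K) = 1752.
Check p | disc: 1752 mod 13 = 10.
p does not divide disc. Compute Legendre symbol (d/p):
9^((13-1)/2) mod 13 = 1
(d/p) = 1, so p splits: (p) = P*P' with e=1, f=1, g=2.
Therefore p is split.

split


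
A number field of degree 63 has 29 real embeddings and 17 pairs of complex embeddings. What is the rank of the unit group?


By Dirichlet's unit theorem:
rank = r1 + r2 - 1
= 29 + 17 - 1
= 45

45


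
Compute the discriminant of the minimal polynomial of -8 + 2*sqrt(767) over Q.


The element -8 + 2*sqrt(767) has minimal polynomial:
x^2 + 16*x - 3004
Discriminant = (16)^2 - 4*(-3004)
= 256 + 12016
= 12272

12272


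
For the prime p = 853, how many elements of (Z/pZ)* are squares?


For prime p, the number of non-zero quadratic residues is (p-1)/2.
= (853-1)/2
= 426

426


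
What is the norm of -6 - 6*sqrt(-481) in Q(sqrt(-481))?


N(a + b*sqrt(d)) = a^2 - d*b^2
= (-6)^2 - (-481)*(-6)^2
= 36 + 17316
= 17352

17352


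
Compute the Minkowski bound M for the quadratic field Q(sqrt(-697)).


d = -697, d mod 4 = 3, so disc(K) = 4d = -2788; |disc(K)| = 2788
Imaginary quadratic field, so n = 2, s = r2 = 1, r1 = 0
M = (n!/n^n) * (4/pi)^s * sqrt(|disc(K)|) = (2!/2^2) * (4/pi)^1 * sqrt(2788)
= 0.5 * 1.273240 * 52.801515
= 33.6145

33.6145


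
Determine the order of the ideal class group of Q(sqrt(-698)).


K = Q(sqrt(-698)). d mod 4 = 2, so D = disc(K) = 4d = -2792
h(K) equals the number of primitive reduced positive-definite forms (a, b, c) = a*x^2 + b*x*y + c*y^2 with b^2 - 4ac = D,
where reduced means |b| <= a <= c, with b >= 0 whenever |b| = a or a = c, and primitive means gcd(a, b, c) = 1.
Reduced forces 3a^2 <= |D| = 2792, so 1 <= a <= 30; b must have the parity of D, and c = (b^2 - D)/(4a) must be an integer >= a.
Enumerate a = 1..30, b in [-a, a]:
  a=1: (1, 0, 698)  [1]
  a=2: (2, 0, 349)  [1]
  a=3: (3, -2, 233), (3, 2, 233)  [2]
  a=4..5: none
  a=6: (6, -4, 117), (6, 4, 117)  [2]
  a=7: (7, -6, 101), (7, 6, 101)  [2]
  a=8: none
  a=9: (9, -4, 78), (9, 4, 78)  [2]
  a=10..12: none
  a=13: (13, -4, 54), (13, 4, 54)  [2]
  a=14: (14, -8, 51), (14, 8, 51)  [2]
  a=15..16: none
  a=17: (17, -8, 42), (17, 8, 42)  [2]
  a=18: (18, -4, 39), (18, 4, 39)  [2]
  a=19: (19, -18, 41), (19, 18, 41)  [2]
  a=20: none
  a=21: (21, -20, 38), (21, -8, 34), (21, 8, 34), (21, 20, 38)  [4]
  a=22..25: none
  a=26: (26, -4, 27), (26, 4, 27)  [2]
  a=27..30: none
Total reduced forms: 1 + 1 + 2 + 2 + 2 + 2 + 2 + 2 + 2 + 2 + 2 + 4 + 2 = 26
h = 26

26


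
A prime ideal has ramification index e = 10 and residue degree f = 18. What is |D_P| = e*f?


|D_P| = e * f
= 10 * 18
= 180

180


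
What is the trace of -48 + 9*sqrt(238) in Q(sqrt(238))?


Tr(a + b*sqrt(d)) = (a + b*sqrt(d)) + (a - b*sqrt(d)) = 2a
= 2 * (-48)
= -96

-96


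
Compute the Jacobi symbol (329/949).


Compute (329/949) via quadratic reciprocity:
  reciprocity: (329/949) -> +(949/329)
  reduce: (291/329)
  reciprocity: (291/329) -> +(329/291)
  reduce: (38/291)
  pull out 2: (2/291) = -1  (since 291 mod 8 = 3)
  reciprocity: (19/291) -> -(291/19)
  reduce: (6/19)
  pull out 2: (2/19) = -1  (since 19 mod 8 = 3)
  reciprocity: (3/19) -> -(19/3)
  reduce: (1/3)
  (1/3) = 1
Product of signs = 1

1


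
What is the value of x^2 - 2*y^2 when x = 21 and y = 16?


x^2 - d*y^2
= 21^2 - 2*16^2
= 441 - 512
= -71

-71


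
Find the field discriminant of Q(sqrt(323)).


For K = Q(sqrt(d)) with d squarefree: disc(K) = d if d = 1 mod 4, and disc(K) = 4d if d = 2 or 3 mod 4.
Here d = 323, and d mod 4 = 3.
d = 3 mod 4, not 1 (O_K = Z[sqrt(d)]), so disc(K) = 4d = 4 * (323) = 1292

1292


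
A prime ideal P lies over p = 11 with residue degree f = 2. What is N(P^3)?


N(P^a) = p^(a*f)
= 11^(3*2)
= 11^6
= 1771561

1771561


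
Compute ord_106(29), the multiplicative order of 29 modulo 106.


We want ord_106(29), the smallest k >= 1 with 29^k = 1 mod 106.
n = 106 = 2 * 53, phi(106) = 52; the order divides phi(n).
Divisors of 52: 1, 2, 4, 13, 26, 52
Repeated squaring mod 106: 29^1 = 29, 29^2 = 99, 29^4 = 49, 29^8 = 69, 29^16 = 97, 29^32 = 81
Test divisors in increasing order:
  k=1: 29^1 = 29 mod 106
  k=2: 29^2 = 99 mod 106
  k=4: 29^4 = 49 mod 106
  k=13: 29^13 = 69 * 49 * 29 = 105 mod 106
  k=26: 29^26 = 97 * 69 * 99 = 1 mod 106  <- first divisor giving 1
Order = 26

26


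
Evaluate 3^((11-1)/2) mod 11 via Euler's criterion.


p = 11 is prime and the exponent is (p-1)/2 = 5, so by Euler's criterion 3^5 = (3/11) = +1 or -1 mod 11.
Compute by square-and-multiply:
  5 = 4 + 1 (binary 101)
  Repeated squaring mod 11: 3^1 = 3, 3^2 = 9, 3^4 = 4
  3^5 = 3^4 * 3^1 = 4 * 3 mod 11
    4 * 3 = 12 = 1 mod 11
  3^5 = 1 mod 11
Result 1: 3 is a quadratic residue mod 11.
3^5 mod 11 = 1

1


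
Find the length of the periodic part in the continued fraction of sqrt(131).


Run the CF algorithm for sqrt(131).
a_0 = floor(sqrt(131)) = 11; set m_0=0, q_0=1.
Recurrence: m' = q*a - m,  q' = (d - m'^2)/q,  a' = floor((a_0 + m')/q').
  step 1: m=11, q=10, a=2
  step 2: m=9, q=5, a=4
  step 3: m=11, q=2, a=11
  step 4: m=11, q=5, a=4
  step 5: m=9, q=10, a=2
  step 6: m=11, q=1, a=22
a_6 = 2*a_0 = 22, so the period closes here.
sqrt(131) = [11; 2, 4, 11, 4, 2, 22]
Period length = 6

6


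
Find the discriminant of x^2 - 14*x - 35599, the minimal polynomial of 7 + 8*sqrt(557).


The element 7 + 8*sqrt(557) has minimal polynomial:
x^2 - 14*x - 35599
Discriminant = (-14)^2 - 4*(-35599)
= 196 + 142396
= 142592

142592


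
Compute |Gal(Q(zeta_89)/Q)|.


|Gal(Q(zeta_89)/Q)| = phi(89)
= 88

88


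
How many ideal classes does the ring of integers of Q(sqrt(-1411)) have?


K = Q(sqrt(-1411)). d mod 4 = 1, so D = disc(K) = d = -1411
h(K) equals the number of primitive reduced positive-definite forms (a, b, c) = a*x^2 + b*x*y + c*y^2 with b^2 - 4ac = D,
where reduced means |b| <= a <= c, with b >= 0 whenever |b| = a or a = c, and primitive means gcd(a, b, c) = 1.
Reduced forces 3a^2 <= |D| = 1411, so 1 <= a <= 21; b must have the parity of D, and c = (b^2 - D)/(4a) must be an integer >= a.
Enumerate a = 1..21, b in [-a, a]:
  a=1: (1, 1, 353)  [1]
  a=2..4: none
  a=5: (5, -3, 71), (5, 3, 71)  [2]
  a=6..16: none
  a=17: (17, 17, 25)  [1]
  a=18..21: none
Total reduced forms: 1 + 2 + 1 = 4
h = 4

4


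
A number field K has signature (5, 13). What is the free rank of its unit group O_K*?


By Dirichlet's unit theorem:
rank = r1 + r2 - 1
= 5 + 13 - 1
= 17

17


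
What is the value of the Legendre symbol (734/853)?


p = 853 is prime, so compute (734/853) with the reciprocity algorithm (Jacobi-symbol steps: pull out 2s via (2/n), flip via reciprocity, reduce):
  pull out 2: (2/853) = -1  (since 853 mod 8 = 5)
  reciprocity: (367/853) -> +(853/367)
  reduce: (119/367)
  reciprocity: (119/367) -> -(367/119)
  reduce: (10/119)
  pull out 2: (2/119) = +1  (since 119 mod 8 = 7)
  reciprocity: (5/119) -> +(119/5)
  reduce: (4/5)
  pull out 2: (2/5) = -1  (since 5 mod 8 = 5)
  pull out 2: (2/5) = -1  (since 5 mod 8 = 5)
  (1/5) = 1
Product of signs = 1
(734/853) = 1

1


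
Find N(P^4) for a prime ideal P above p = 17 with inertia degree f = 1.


N(P^a) = p^(a*f)
= 17^(4*1)
= 17^4
= 83521

83521


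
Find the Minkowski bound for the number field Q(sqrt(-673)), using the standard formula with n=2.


d = -673, d mod 4 = 3, so disc(K) = 4d = -2692; |disc(K)| = 2692
Imaginary quadratic field, so n = 2, s = r2 = 1, r1 = 0
M = (n!/n^n) * (4/pi)^s * sqrt(|disc(K)|) = (2!/2^2) * (4/pi)^1 * sqrt(2692)
= 0.5 * 1.273240 * 51.884487
= 33.0307

33.0307


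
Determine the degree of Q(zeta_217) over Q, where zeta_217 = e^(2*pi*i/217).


The degree equals Euler's totient phi(217).
217 = 7 * 31
phi(217) = 180

180


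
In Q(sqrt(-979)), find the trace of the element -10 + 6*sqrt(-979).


Tr(a + b*sqrt(d)) = (a + b*sqrt(d)) + (a - b*sqrt(d)) = 2a
= 2 * (-10)
= -20

-20


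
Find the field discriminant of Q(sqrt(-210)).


For K = Q(sqrt(d)) with d squarefree: disc(K) = d if d = 1 mod 4, and disc(K) = 4d if d = 2 or 3 mod 4.
Here d = -210, and d mod 4 = 2.
d = 2 mod 4, not 1 (O_K = Z[sqrt(d)]), so disc(K) = 4d = 4 * (-210) = -840

-840


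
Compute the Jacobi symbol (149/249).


Compute (149/249) via quadratic reciprocity:
  reciprocity: (149/249) -> +(249/149)
  reduce: (100/149)
  pull out 2: (2/149) = -1  (since 149 mod 8 = 5)
  pull out 2: (2/149) = -1  (since 149 mod 8 = 5)
  reciprocity: (25/149) -> +(149/25)
  reduce: (24/25)
  pull out 2: (2/25) = +1  (since 25 mod 8 = 1)
  pull out 2: (2/25) = +1  (since 25 mod 8 = 1)
  pull out 2: (2/25) = +1  (since 25 mod 8 = 1)
  reciprocity: (3/25) -> +(25/3)
  reduce: (1/3)
  (1/3) = 1
Product of signs = 1

1


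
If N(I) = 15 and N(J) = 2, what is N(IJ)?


N(IJ) = N(I) * N(J)
= 15 * 2
= 30

30


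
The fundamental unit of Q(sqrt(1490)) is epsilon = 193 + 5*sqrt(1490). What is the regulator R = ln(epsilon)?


epsilon = 193 + 5*sqrt(1490)
= 386.0026
R = ln(386.0026)
= 5.9558

5.9558


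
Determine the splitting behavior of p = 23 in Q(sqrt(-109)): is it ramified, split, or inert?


K = Q(sqrt(-109)). Since d mod 4 = 3, disc(K) = -436.
Check p | disc: -436 mod 23 = 1.
p does not divide disc. Compute Legendre symbol (d/p):
6^((23-1)/2) mod 23 = 1
(d/p) = 1, so p splits: (p) = P*P' with e=1, f=1, g=2.
Therefore p is split.

split


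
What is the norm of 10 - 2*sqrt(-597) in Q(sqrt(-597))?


N(a + b*sqrt(d)) = a^2 - d*b^2
= (10)^2 - (-597)*(-2)^2
= 100 + 2388
= 2488

2488


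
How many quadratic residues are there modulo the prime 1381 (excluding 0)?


For prime p, the number of non-zero quadratic residues is (p-1)/2.
= (1381-1)/2
= 690

690


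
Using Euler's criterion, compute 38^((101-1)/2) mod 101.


p = 101 is prime and the exponent is (p-1)/2 = 50, so by Euler's criterion 38^50 = (38/101) = +1 or -1 mod 101.
Compute by square-and-multiply:
  50 = 32 + 16 + 2 (binary 110010)
  Repeated squaring mod 101: 38^1 = 38, 38^2 = 30, 38^4 = 92, 38^8 = 81, 38^16 = 97, 38^32 = 16
  38^50 = 38^32 * 38^16 * 38^2 = 16 * 97 * 30 mod 101
    16 * 97 = 1552 = 37 mod 101
    37 * 30 = 1110 = 100 mod 101
  38^50 = 100 mod 101
Result 100 = p - 1 = -1 mod 101: 38 is a quadratic non-residue mod 101. As a residue in [0, p-1] the value is 100.
38^50 mod 101 = 100

100


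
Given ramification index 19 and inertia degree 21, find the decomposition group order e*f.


|D_P| = e * f
= 19 * 21
= 399

399


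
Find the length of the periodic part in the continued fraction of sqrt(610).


Run the CF algorithm for sqrt(610).
a_0 = floor(sqrt(610)) = 24; set m_0=0, q_0=1.
Recurrence: m' = q*a - m,  q' = (d - m'^2)/q,  a' = floor((a_0 + m')/q').
  step 1: m=24, q=34, a=1
  step 2: m=10, q=15, a=2
  step 3: m=20, q=14, a=3
  step 4: m=22, q=9, a=5
  step 5: m=23, q=9, a=5
  step 6: m=22, q=14, a=3
  step 7: m=20, q=15, a=2
  step 8: m=10, q=34, a=1
  step 9: m=24, q=1, a=48
a_9 = 2*a_0 = 48, so the period closes here.
sqrt(610) = [24; 1, 2, 3, 5, 5, 3, 2, 1, 48]
Period length = 9

9


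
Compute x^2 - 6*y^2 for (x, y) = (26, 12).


x^2 - d*y^2
= 26^2 - 6*12^2
= 676 - 864
= -188

-188


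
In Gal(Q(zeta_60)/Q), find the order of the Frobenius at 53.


The Frobenius at p in Gal(Q(zeta_n)/Q) = (Z/nZ)* is the class of p, so its order is ord_60(53), the smallest k >= 1 with 53^k = 1 mod 60.
n = 60 = 2^2 * 3 * 5, phi(60) = 16; the order divides phi(n).
Divisors of 16: 1, 2, 4, 8, 16
Repeated squaring mod 60: 53^1 = 53, 53^2 = 49, 53^4 = 1, 53^8 = 1, 53^16 = 1
Test divisors in increasing order:
  k=1: 53^1 = 53 mod 60
  k=2: 53^2 = 49 mod 60
  k=4: 53^4 = 1 mod 60  <- first divisor giving 1
Order = 4

4


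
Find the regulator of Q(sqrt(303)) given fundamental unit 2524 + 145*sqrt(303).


epsilon = 2524 + 145*sqrt(303)
= 5047.9998
R = ln(5047.9998)
= 8.5267

8.5267


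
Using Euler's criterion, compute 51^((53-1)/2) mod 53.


p = 53 is prime and the exponent is (p-1)/2 = 26, so by Euler's criterion 51^26 = (51/53) = +1 or -1 mod 53.
Compute by square-and-multiply:
  26 = 16 + 8 + 2 (binary 11010)
  Repeated squaring mod 53: 51^1 = 51, 51^2 = 4, 51^4 = 16, 51^8 = 44, 51^16 = 28
  51^26 = 51^16 * 51^8 * 51^2 = 28 * 44 * 4 mod 53
    28 * 44 = 1232 = 13 mod 53
    13 * 4 = 52 = 52 mod 53
  51^26 = 52 mod 53
Result 52 = p - 1 = -1 mod 53: 51 is a quadratic non-residue mod 53. As a residue in [0, p-1] the value is 52.
51^26 mod 53 = 52

52


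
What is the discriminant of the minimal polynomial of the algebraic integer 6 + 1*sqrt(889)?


The element 6 + 1*sqrt(889) has minimal polynomial:
x^2 - 12*x - 853
Discriminant = (-12)^2 - 4*(-853)
= 144 + 3412
= 3556

3556


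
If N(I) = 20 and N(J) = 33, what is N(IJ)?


N(IJ) = N(I) * N(J)
= 20 * 33
= 660

660


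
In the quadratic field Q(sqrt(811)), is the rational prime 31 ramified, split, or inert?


K = Q(sqrt(811)). Since d mod 4 = 3, disc(K) = 3244.
Check p | disc: 3244 mod 31 = 20.
p does not divide disc. Compute Legendre symbol (d/p):
5^((31-1)/2) mod 31 = 1
(d/p) = 1, so p splits: (p) = P*P' with e=1, f=1, g=2.
Therefore p is split.

split


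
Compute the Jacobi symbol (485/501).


Compute (485/501) via quadratic reciprocity:
  reciprocity: (485/501) -> +(501/485)
  reduce: (16/485)
  pull out 2: (2/485) = -1  (since 485 mod 8 = 5)
  pull out 2: (2/485) = -1  (since 485 mod 8 = 5)
  pull out 2: (2/485) = -1  (since 485 mod 8 = 5)
  pull out 2: (2/485) = -1  (since 485 mod 8 = 5)
  (1/485) = 1
Product of signs = 1

1


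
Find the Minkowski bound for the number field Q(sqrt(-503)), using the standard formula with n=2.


d = -503, d mod 4 = 1, so disc(K) = d = -503; |disc(K)| = 503
Imaginary quadratic field, so n = 2, s = r2 = 1, r1 = 0
M = (n!/n^n) * (4/pi)^s * sqrt(|disc(K)|) = (2!/2^2) * (4/pi)^1 * sqrt(503)
= 0.5 * 1.273240 * 22.427661
= 14.2779

14.2779


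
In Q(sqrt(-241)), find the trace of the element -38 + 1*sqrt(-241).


Tr(a + b*sqrt(d)) = (a + b*sqrt(d)) + (a - b*sqrt(d)) = 2a
= 2 * (-38)
= -76

-76


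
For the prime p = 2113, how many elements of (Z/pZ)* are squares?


For prime p, the number of non-zero quadratic residues is (p-1)/2.
= (2113-1)/2
= 1056

1056


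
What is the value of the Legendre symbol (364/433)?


p = 433 is prime, so compute (364/433) with the reciprocity algorithm (Jacobi-symbol steps: pull out 2s via (2/n), flip via reciprocity, reduce):
  pull out 2: (2/433) = +1  (since 433 mod 8 = 1)
  pull out 2: (2/433) = +1  (since 433 mod 8 = 1)
  reciprocity: (91/433) -> +(433/91)
  reduce: (69/91)
  reciprocity: (69/91) -> +(91/69)
  reduce: (22/69)
  pull out 2: (2/69) = -1  (since 69 mod 8 = 5)
  reciprocity: (11/69) -> +(69/11)
  reduce: (3/11)
  reciprocity: (3/11) -> -(11/3)
  reduce: (2/3)
  pull out 2: (2/3) = -1  (since 3 mod 8 = 3)
  (1/3) = 1
Product of signs = -1
(364/433) = -1

-1


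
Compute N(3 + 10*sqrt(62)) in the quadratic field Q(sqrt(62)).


N(a + b*sqrt(d)) = a^2 - d*b^2
= (3)^2 - (62)*(10)^2
= 9 - 6200
= -6191

-6191


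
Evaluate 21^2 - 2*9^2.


x^2 - d*y^2
= 21^2 - 2*9^2
= 441 - 162
= 279

279


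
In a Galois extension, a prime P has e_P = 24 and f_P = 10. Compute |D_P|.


|D_P| = e * f
= 24 * 10
= 240

240


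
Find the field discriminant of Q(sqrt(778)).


For K = Q(sqrt(d)) with d squarefree: disc(K) = d if d = 1 mod 4, and disc(K) = 4d if d = 2 or 3 mod 4.
Here d = 778, and d mod 4 = 2.
d = 2 mod 4, not 1 (O_K = Z[sqrt(d)]), so disc(K) = 4d = 4 * (778) = 3112

3112


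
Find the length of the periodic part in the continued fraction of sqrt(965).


Run the CF algorithm for sqrt(965).
a_0 = floor(sqrt(965)) = 31; set m_0=0, q_0=1.
Recurrence: m' = q*a - m,  q' = (d - m'^2)/q,  a' = floor((a_0 + m')/q').
  step 1: m=31, q=4, a=15
  step 2: m=29, q=31, a=1
  step 3: m=2, q=31, a=1
  step 4: m=29, q=4, a=15
  step 5: m=31, q=1, a=62
a_5 = 2*a_0 = 62, so the period closes here.
sqrt(965) = [31; 15, 1, 1, 15, 62]
Period length = 5

5


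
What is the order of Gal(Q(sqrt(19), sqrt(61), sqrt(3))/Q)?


The 3 square roots of distinct primes are multiplicatively independent over Q,
so [K:Q] = 2^3 and Gal(K/Q) is isomorphic to (Z/2Z)^3.
|Gal| = 2^3 = 8

8


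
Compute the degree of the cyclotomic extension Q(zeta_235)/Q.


The degree equals Euler's totient phi(235).
235 = 5 * 47
phi(235) = 184

184


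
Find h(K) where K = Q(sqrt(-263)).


K = Q(sqrt(-263)). d mod 4 = 1, so D = disc(K) = d = -263
h(K) equals the number of primitive reduced positive-definite forms (a, b, c) = a*x^2 + b*x*y + c*y^2 with b^2 - 4ac = D,
where reduced means |b| <= a <= c, with b >= 0 whenever |b| = a or a = c, and primitive means gcd(a, b, c) = 1.
Reduced forces 3a^2 <= |D| = 263, so 1 <= a <= 9; b must have the parity of D, and c = (b^2 - D)/(4a) must be an integer >= a.
Enumerate a = 1..9, b in [-a, a]:
  a=1: (1, 1, 66)  [1]
  a=2: (2, -1, 33), (2, 1, 33)  [2]
  a=3: (3, -1, 22), (3, 1, 22)  [2]
  a=4: (4, -3, 17), (4, 3, 17)  [2]
  a=5: none
  a=6: (6, -5, 12), (6, -1, 11), (6, 1, 11), (6, 5, 12)  [4]
  a=7: none
  a=8: (8, -5, 9), (8, 5, 9)  [2]
  a=9: none
Total reduced forms: 1 + 2 + 2 + 2 + 4 + 2 = 13
h = 13

13


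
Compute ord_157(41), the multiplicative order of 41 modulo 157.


We want ord_157(41), the smallest k >= 1 with 41^k = 1 mod 157.
n = 157 = 157, phi(157) = 156; the order divides phi(n).
Divisors of 156: 1, 2, 3, 4, 6, 12, 13, 26, 39, 52, 78, 156
Repeated squaring mod 157: 41^1 = 41, 41^2 = 111, 41^4 = 75, 41^8 = 130, 41^16 = 101, 41^32 = 153, 41^64 = 16, 41^128 = 99
Test divisors in increasing order:
  k=1: 41^1 = 41 mod 157
  k=2: 41^2 = 111 mod 157
  k=3: 41^3 = 111 * 41 = 155 mod 157
  k=4: 41^4 = 75 mod 157
  k=6: 41^6 = 75 * 111 = 4 mod 157
  k=12: 41^12 = 130 * 75 = 16 mod 157
  k=13: 41^13 = 130 * 75 * 41 = 28 mod 157
  k=26: 41^26 = 101 * 130 * 111 = 156 mod 157
  k=39: 41^39 = 153 * 75 * 111 * 41 = 129 mod 157
  k=52: 41^52 = 153 * 101 * 75 = 1 mod 157  <- first divisor giving 1
Order = 52

52


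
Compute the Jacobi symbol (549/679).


Compute (549/679) via quadratic reciprocity:
  reciprocity: (549/679) -> +(679/549)
  reduce: (130/549)
  pull out 2: (2/549) = -1  (since 549 mod 8 = 5)
  reciprocity: (65/549) -> +(549/65)
  reduce: (29/65)
  reciprocity: (29/65) -> +(65/29)
  reduce: (7/29)
  reciprocity: (7/29) -> +(29/7)
  reduce: (1/7)
  (1/7) = 1
Product of signs = -1

-1
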